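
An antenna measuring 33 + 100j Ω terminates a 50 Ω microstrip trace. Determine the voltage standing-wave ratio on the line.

Γ = (Z_L − Z_0)/(Z_L + Z_0) = (-17 + j100)/(83 + j100)
|Γ| = 101/130 = 0.781
VSWR = (1 + |Γ|)/(1 − |Γ|) = 1.78/0.219

VSWR ≈ 8.11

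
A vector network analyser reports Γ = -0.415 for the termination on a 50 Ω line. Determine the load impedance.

Z_L ≈ 20.7 Ω

Z_L = Z_0·(1 + Γ)/(1 − Γ) = 50·(0.585)/(1.42)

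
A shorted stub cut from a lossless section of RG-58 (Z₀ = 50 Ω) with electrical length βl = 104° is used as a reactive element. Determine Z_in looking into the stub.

Z_in ≈ −j201 Ω

tan(βl) = -4.01
For a shorted stub, Z_in = jZ_0·tan(βl)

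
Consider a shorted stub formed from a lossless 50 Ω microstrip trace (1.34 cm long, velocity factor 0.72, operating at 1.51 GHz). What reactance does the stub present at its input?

X_in ≈ 33.4 Ω (inductive)

λ = v/f = 0.72·c / 1.51 GHz = 0.143 m
βl = 2π·l/λ = 2π × 0.0937 = 33.7°
tan(βl) = 0.668
For a shorted stub, Z_in = jZ_0·tan(βl)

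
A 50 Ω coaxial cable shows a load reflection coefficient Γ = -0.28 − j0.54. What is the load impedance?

Z_L = Z_0·(1 + Γ)/(1 − Γ) = 50·(0.72 − j0.54)/(1.28 + j0.54)

Z_L ≈ 16.3 − j28 Ω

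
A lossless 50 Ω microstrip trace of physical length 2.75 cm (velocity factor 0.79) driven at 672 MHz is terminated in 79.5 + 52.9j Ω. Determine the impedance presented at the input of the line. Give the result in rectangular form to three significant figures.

λ = v/f = 0.79·c / 672 MHz = 0.353 m
βl = 2π·l/λ = 2π × 0.078 = 28.1°
tan(βl) = tan(28.1°) = 0.533
Z_in = Z_0·(Z_L + jZ_0·tanβl)/(Z_0 + jZ_L·tanβl)
     = 50·(79.5 + j79.6)/(21.8 + j42.4)

Z_in ≈ 112 − j36 Ω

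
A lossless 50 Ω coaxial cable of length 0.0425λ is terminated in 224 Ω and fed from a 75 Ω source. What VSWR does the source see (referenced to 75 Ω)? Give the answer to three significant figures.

βl = 2π × 0.0425 = 15.3°
tan(βl) = 0.274
Z_in = Z_0·(Z_L + jZ_0·tanβl)/(Z_0 + jZ_L·tanβl) = 96.2 − j104 Ω
Γ_s = (Z_in − Z_s)/(Z_in + Z_s) = (21.2 − j104)/(171 − j104), |Γ_s| = 0.531
VSWR = (1 + |Γ_s|)/(1 − |Γ_s|)

VSWR ≈ 3.26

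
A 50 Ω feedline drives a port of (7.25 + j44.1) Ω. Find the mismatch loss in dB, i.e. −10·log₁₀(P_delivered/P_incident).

Γ = (-42.75 + j44.1)/(57.25 + j44.1), |Γ| = 0.85
|Γ|² = 0.722, so P_del/P_inc = 1 − |Γ|² = 0.278
ML = −10·log₁₀(1 − |Γ|²)

mismatch loss ≈ 5.56 dB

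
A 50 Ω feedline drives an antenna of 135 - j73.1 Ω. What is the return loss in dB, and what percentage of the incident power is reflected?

Γ = (85 − j73.1)/(185 − j73.1), |Γ| = 0.564
RL = −20·log₁₀(0.564) = 4.98 dB
P_refl/P_inc = |Γ|² = 0.318

RL ≈ 4.98 dB; 31.8% of incident power reflected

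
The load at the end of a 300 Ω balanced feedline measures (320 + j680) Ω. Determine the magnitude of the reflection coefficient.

Γ = (Z_L − Z_0)/(Z_L + Z_0) = (20 + j680)/(620 + j680)
|Γ| = 680/920

|Γ| ≈ 0.739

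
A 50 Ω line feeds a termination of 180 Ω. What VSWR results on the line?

VSWR ≈ 3.6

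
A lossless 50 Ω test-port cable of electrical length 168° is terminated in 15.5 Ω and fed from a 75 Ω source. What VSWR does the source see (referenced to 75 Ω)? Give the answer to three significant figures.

tan(βl) = -0.213
Z_in = Z_0·(Z_L + jZ_0·tanβl)/(Z_0 + jZ_L·tanβl) = 16.1 − j9.56 Ω
Γ_s = (Z_in − Z_s)/(Z_in + Z_s) = (-58.9 − j9.56)/(91.1 − j9.56), |Γ_s| = 0.651
VSWR = (1 + |Γ_s|)/(1 − |Γ_s|)

VSWR ≈ 4.73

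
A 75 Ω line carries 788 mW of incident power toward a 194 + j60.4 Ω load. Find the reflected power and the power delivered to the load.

P_reflected ≈ 185 mW; P_delivered ≈ 603 mW

|Γ| = |(119 + j60.4)/(269 + j60.4)| = 0.484
|Γ|² = 0.234
P_refl = |Γ|²·P_inc = 185 mW, P_del = (1 − |Γ|²)·P_inc = 603 mW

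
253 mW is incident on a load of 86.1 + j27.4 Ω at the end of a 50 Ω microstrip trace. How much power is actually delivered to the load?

|Γ| = |(36.1 + j27.4)/(136.1 + j27.4)| = 0.326
|Γ|² = 0.107
P_refl = |Γ|²·P_inc = 27 mW, P_del = (1 − |Γ|²)·P_inc = 226 mW

P_delivered ≈ 226 mW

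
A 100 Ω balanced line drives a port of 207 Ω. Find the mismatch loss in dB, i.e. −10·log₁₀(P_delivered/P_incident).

mismatch loss ≈ 0.562 dB

Γ = (207 − 100)/(207 + 100) = 0.349
|Γ|² = 0.121, so P_del/P_inc = 1 − |Γ|² = 0.879
ML = −10·log₁₀(1 − |Γ|²)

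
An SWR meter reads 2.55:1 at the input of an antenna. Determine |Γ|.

|Γ| ≈ 0.437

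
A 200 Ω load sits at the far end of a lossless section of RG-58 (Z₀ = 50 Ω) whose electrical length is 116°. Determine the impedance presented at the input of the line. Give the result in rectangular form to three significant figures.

Z_in ≈ 15.2 + j22.5 Ω

tan(βl) = tan(116°) = -2.05
Z_in = Z_0·(Z_L + jZ_0·tanβl)/(Z_0 + jZ_L·tanβl)
     = 50·(200 − j103)/(50 − j410)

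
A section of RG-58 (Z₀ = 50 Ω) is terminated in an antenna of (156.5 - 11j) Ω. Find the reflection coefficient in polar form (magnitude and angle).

Γ ≈ 0.518 ∠ -2.85°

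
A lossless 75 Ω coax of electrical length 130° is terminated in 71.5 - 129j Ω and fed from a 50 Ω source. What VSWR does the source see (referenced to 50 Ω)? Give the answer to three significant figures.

tan(βl) = -1.19
Z_in = Z_0·(Z_L + jZ_0·tanβl)/(Z_0 + jZ_L·tanβl) = 72.3 + j130 Ω
Γ_s = (Z_in − Z_s)/(Z_in + Z_s) = (22.3 + j130)/(122 + j130), |Γ_s| = 0.738
VSWR = (1 + |Γ_s|)/(1 − |Γ_s|)

VSWR ≈ 6.64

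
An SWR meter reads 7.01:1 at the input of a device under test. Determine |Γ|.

|Γ| = (S − 1)/(S + 1) = (7.01 − 1)/(7.01 + 1) = 6.01/8.01

|Γ| ≈ 0.75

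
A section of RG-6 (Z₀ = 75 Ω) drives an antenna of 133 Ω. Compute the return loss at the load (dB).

Γ = (133 − 75)/(133 + 75) = 0.279
RL = −20·log₁₀|Γ| = −20·log₁₀(0.279)

RL ≈ 11.1 dB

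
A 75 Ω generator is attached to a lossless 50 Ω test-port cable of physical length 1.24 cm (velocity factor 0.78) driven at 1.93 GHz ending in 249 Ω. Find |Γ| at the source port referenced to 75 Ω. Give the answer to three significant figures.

λ = v/f = 0.78·c / 1.93 GHz = 0.121 m
βl = 2π·l/λ = 2π × 0.102 = 36.8°
tan(βl) = 0.749
Z_in = Z_0·(Z_L + jZ_0·tanβl)/(Z_0 + jZ_L·tanβl) = 26.1 − j59.8 Ω
Γ_s = (Z_in − Z_s)/(Z_in + Z_s) = (-48.9 − j59.8)/(101 − j59.8), |Γ_s| = 0.658

|Γ| ≈ 0.658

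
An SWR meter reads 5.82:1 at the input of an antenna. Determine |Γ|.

|Γ| ≈ 0.707

|Γ| = (S − 1)/(S + 1) = (5.82 − 1)/(5.82 + 1) = 4.82/6.82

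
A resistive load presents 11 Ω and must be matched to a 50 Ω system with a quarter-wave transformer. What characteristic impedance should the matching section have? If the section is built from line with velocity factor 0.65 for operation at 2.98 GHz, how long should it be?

Z_qwt ≈ 23.5 Ω; length ≈ 1.64 cm

Z_qwt = √(Z_0·R_L) = √(50 × 11) = √550
λ = 0.65·c/f = 0.0654 m, so l = λ/4 = 0.0164 m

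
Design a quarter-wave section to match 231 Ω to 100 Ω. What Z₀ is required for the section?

Z_qwt ≈ 152 Ω

Z_qwt = √(Z_0·R_L) = √(100 × 231) = √23100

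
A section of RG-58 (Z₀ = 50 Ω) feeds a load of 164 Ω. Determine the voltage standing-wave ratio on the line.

VSWR ≈ 3.28

Γ = (164 − 50)/(164 + 50) = 0.533
VSWR = (1 + 0.533)/(1 − 0.533)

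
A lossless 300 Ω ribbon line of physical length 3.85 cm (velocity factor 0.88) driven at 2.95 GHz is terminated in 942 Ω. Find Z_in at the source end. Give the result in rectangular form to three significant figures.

λ = v/f = 0.88·c / 2.95 GHz = 0.0895 m
βl = 2π·l/λ = 2π × 0.43 = 155°
tan(βl) = tan(155°) = -0.469
Z_in = Z_0·(Z_L + jZ_0·tanβl)/(Z_0 + jZ_L·tanβl)
     = 300·(942 − j141)/(300 − j442)

Z_in ≈ 363 + j393 Ω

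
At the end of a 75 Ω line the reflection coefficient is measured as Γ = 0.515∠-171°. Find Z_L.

Z_L ≈ 24.1 − j5.29 Ω

Z_L = Z_0·(1 + Γ)/(1 − Γ) = 75·(0.491 − j0.0806)/(1.51 + j0.0806)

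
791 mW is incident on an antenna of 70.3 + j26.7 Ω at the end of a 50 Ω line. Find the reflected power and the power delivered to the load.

|Γ| = |(20.3 + j26.7)/(120.3 + j26.7)| = 0.272
|Γ|² = 0.0741
P_refl = |Γ|²·P_inc = 58.6 mW, P_del = (1 − |Γ|²)·P_inc = 732 mW

P_reflected ≈ 58.6 mW; P_delivered ≈ 732 mW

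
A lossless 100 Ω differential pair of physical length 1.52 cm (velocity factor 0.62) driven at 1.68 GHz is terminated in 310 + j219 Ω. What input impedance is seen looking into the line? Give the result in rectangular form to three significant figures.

λ = v/f = 0.62·c / 1.68 GHz = 0.111 m
βl = 2π·l/λ = 2π × 0.137 = 49.4°
tan(βl) = tan(49.4°) = 1.17
Z_in = Z_0·(Z_L + jZ_0·tanβl)/(Z_0 + jZ_L·tanβl)
     = 100·(310 + j336)/(-156 + j362)

Z_in ≈ 47.2 − j106 Ω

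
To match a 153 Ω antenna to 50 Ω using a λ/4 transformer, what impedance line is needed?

Z_qwt ≈ 87.5 Ω

Z_qwt = √(Z_0·R_L) = √(50 × 153) = √7650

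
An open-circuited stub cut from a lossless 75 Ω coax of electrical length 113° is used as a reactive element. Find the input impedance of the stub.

tan(βl) = -2.36
For an open-circuited stub, Z_in = −jZ_0·cot(βl) = −jZ_0/tan(βl)

Z_in ≈ +j31.8 Ω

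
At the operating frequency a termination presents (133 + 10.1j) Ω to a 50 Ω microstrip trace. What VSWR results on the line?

Γ = (Z_L − Z_0)/(Z_L + Z_0) = (83 + j10.1)/(183 + j10.1)
|Γ| = 83.6/183 = 0.456
VSWR = (1 + |Γ|)/(1 − |Γ|) = 1.46/0.544

VSWR ≈ 2.68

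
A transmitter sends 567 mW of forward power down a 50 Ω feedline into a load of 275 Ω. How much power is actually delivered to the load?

Γ = (275 − 50)/(275 + 50) = 0.692
|Γ|² = 0.479
P_refl = |Γ|²·P_inc = 272 mW, P_del = (1 − |Γ|²)·P_inc = 295 mW

P_delivered ≈ 295 mW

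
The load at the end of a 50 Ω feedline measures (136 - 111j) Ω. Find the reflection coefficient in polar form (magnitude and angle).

Γ = (Z_L − Z_0)/(Z_L + Z_0) = (86 − j111)/(186 − j111)
|Γ| = 140/217 = 0.648

Γ ≈ 0.648 ∠ -21.4°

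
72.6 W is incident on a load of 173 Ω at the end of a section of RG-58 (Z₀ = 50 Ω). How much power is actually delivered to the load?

Γ = (173 − 50)/(173 + 50) = 0.552
|Γ|² = 0.304
P_refl = |Γ|²·P_inc = 22.1 W, P_del = (1 − |Γ|²)·P_inc = 50.5 W

P_delivered ≈ 50.5 W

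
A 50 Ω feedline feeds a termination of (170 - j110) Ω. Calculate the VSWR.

Γ = (Z_L − Z_0)/(Z_L + Z_0) = (120 − j110)/(220 − j110)
|Γ| = 163/246 = 0.662
VSWR = (1 + |Γ|)/(1 − |Γ|) = 1.66/0.338

VSWR ≈ 4.91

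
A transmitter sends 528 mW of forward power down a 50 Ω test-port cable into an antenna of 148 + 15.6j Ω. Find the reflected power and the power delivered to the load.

P_reflected ≈ 132 mW; P_delivered ≈ 396 mW

|Γ| = |(98 + j15.6)/(198 + j15.6)| = 0.5
|Γ|² = 0.25
P_refl = |Γ|²·P_inc = 132 mW, P_del = (1 − |Γ|²)·P_inc = 396 mW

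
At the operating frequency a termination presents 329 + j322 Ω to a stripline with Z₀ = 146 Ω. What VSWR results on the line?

Γ = (Z_L − Z_0)/(Z_L + Z_0) = (183 + j322)/(475 + j322)
|Γ| = 370/574 = 0.645
VSWR = (1 + |Γ|)/(1 − |Γ|) = 1.65/0.355

VSWR ≈ 4.64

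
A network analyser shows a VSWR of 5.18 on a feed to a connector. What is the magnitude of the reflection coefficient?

|Γ| ≈ 0.676

|Γ| = (S − 1)/(S + 1) = (5.18 − 1)/(5.18 + 1) = 4.18/6.18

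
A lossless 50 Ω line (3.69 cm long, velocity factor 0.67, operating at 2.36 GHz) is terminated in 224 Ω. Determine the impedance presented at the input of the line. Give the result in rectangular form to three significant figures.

Z_in ≈ 53.8 + j85.2 Ω

λ = v/f = 0.67·c / 2.36 GHz = 0.0852 m
βl = 2π·l/λ = 2π × 0.433 = 156°
tan(βl) = tan(156°) = -0.446
Z_in = Z_0·(Z_L + jZ_0·tanβl)/(Z_0 + jZ_L·tanβl)
     = 50·(224 − j22.3)/(50 − j99.9)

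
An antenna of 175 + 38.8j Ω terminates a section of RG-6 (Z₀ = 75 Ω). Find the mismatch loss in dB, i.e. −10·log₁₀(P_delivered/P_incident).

Γ = (100 + j38.8)/(250 + j38.8), |Γ| = 0.424
|Γ|² = 0.18, so P_del/P_inc = 1 − |Γ|² = 0.82
ML = −10·log₁₀(1 − |Γ|²)

mismatch loss ≈ 0.861 dB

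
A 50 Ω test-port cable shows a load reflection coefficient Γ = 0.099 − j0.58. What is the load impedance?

Z_L ≈ 28.5 − j50.5 Ω

Z_L = Z_0·(1 + Γ)/(1 − Γ) = 50·(1.1 − j0.58)/(0.901 + j0.58)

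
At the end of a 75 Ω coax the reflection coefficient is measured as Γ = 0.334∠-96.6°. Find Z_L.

Z_L ≈ 56.1 − j41.9 Ω

Z_L = Z_0·(1 + Γ)/(1 − Γ) = 75·(0.962 − j0.332)/(1.04 + j0.332)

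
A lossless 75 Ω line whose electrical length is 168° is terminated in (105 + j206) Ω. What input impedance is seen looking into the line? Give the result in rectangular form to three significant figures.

tan(βl) = tan(168°) = -0.213
Z_in = Z_0·(Z_L + jZ_0·tanβl)/(Z_0 + jZ_L·tanβl)
     = 75·(105 + j190)/(119 − j22.3)

Z_in ≈ 42.3 + j128 Ω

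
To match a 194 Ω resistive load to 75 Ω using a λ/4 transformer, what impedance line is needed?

Z_qwt = √(Z_0·R_L) = √(75 × 194) = √14550

Z_qwt ≈ 121 Ω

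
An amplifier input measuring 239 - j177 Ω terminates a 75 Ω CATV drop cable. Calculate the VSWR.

VSWR ≈ 5.05

Γ = (Z_L − Z_0)/(Z_L + Z_0) = (164 − j177)/(314 − j177)
|Γ| = 241/360 = 0.669
VSWR = (1 + |Γ|)/(1 − |Γ|) = 1.67/0.331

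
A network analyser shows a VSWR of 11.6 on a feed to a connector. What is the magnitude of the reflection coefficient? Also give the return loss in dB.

|Γ| = (S − 1)/(S + 1) = (11.6 − 1)/(11.6 + 1) = 10.6/12.6
RL = −20·log₁₀|Γ| = −20·log₁₀(0.841)

|Γ| ≈ 0.841; return loss ≈ 1.5 dB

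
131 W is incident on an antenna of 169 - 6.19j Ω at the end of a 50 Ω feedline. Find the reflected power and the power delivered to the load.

|Γ| = |(119 − j6.19)/(219 − j6.19)| = 0.544
|Γ|² = 0.296
P_refl = |Γ|²·P_inc = 38.8 W, P_del = (1 − |Γ|²)·P_inc = 92.2 W

P_reflected ≈ 38.8 W; P_delivered ≈ 92.2 W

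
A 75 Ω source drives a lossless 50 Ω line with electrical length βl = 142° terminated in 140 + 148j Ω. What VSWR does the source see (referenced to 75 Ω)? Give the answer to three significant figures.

tan(βl) = -0.781
Z_in = Z_0·(Z_L + jZ_0·tanβl)/(Z_0 + jZ_L·tanβl) = 14.3 + j42.3 Ω
Γ_s = (Z_in − Z_s)/(Z_in + Z_s) = (-60.7 + j42.3)/(89.3 + j42.3), |Γ_s| = 0.749
VSWR = (1 + |Γ_s|)/(1 − |Γ_s|)

VSWR ≈ 6.96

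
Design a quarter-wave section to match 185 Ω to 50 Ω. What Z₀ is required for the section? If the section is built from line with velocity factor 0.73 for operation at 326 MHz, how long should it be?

Z_qwt ≈ 96.2 Ω; length ≈ 16.8 cm

Z_qwt = √(Z_0·R_L) = √(50 × 185) = √9250
λ = 0.73·c/f = 0.672 m, so l = λ/4 = 0.168 m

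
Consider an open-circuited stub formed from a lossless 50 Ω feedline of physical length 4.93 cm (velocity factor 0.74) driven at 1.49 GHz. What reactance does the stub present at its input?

X_in ≈ 27.9 Ω (inductive)

λ = v/f = 0.74·c / 1.49 GHz = 0.149 m
βl = 2π·l/λ = 2π × 0.331 = 119°
tan(βl) = -1.8
For an open-circuited stub, Z_in = −jZ_0·cot(βl) = −jZ_0/tan(βl)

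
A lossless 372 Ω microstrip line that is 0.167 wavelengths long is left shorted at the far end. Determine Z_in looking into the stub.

Z_in ≈ +j647 Ω

βl = 2π × 0.167 = 60.1°
tan(βl) = 1.74
For a shorted stub, Z_in = jZ_0·tan(βl)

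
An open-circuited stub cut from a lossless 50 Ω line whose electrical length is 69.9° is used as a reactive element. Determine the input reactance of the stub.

X_in ≈ -18.3 Ω (capacitive)

tan(βl) = 2.73
For an open-circuited stub, Z_in = −jZ_0·cot(βl) = −jZ_0/tan(βl)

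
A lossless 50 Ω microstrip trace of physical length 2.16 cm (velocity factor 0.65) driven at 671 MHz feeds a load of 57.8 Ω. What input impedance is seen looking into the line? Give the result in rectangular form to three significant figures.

λ = v/f = 0.65·c / 671 MHz = 0.291 m
βl = 2π·l/λ = 2π × 0.0743 = 26.8°
tan(βl) = tan(26.8°) = 0.504
Z_in = Z_0·(Z_L + jZ_0·tanβl)/(Z_0 + jZ_L·tanβl)
     = 50·(57.8 + j25.2)/(50 + j29.1)

Z_in ≈ 54.1 − j6.33 Ω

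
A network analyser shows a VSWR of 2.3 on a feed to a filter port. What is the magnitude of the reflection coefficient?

|Γ| = (S − 1)/(S + 1) = (2.3 − 1)/(2.3 + 1) = 1.3/3.3

|Γ| ≈ 0.394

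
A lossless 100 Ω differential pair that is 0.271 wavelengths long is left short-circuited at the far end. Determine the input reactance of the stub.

βl = 2π × 0.271 = 97.6°
tan(βl) = -7.53
For a short-circuited stub, Z_in = jZ_0·tan(βl)

X_in ≈ -753 Ω (capacitive)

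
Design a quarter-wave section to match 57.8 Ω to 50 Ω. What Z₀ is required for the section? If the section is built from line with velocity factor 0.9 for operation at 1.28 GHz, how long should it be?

Z_qwt = √(Z_0·R_L) = √(50 × 57.8) = √2890
λ = 0.9·c/f = 0.211 m, so l = λ/4 = 0.0527 m

Z_qwt ≈ 53.8 Ω; length ≈ 5.27 cm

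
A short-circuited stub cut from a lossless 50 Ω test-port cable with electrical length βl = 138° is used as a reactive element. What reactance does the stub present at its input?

X_in ≈ -45 Ω (capacitive)

tan(βl) = -0.9
For a short-circuited stub, Z_in = jZ_0·tan(βl)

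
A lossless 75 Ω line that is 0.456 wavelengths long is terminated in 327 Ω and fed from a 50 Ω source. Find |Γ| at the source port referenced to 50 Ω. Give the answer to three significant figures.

|Γ| ≈ 0.725

βl = 2π × 0.456 = 164°
tan(βl) = -0.284
Z_in = Z_0·(Z_L + jZ_0·tanβl)/(Z_0 + jZ_L·tanβl) = 140 + j151 Ω
Γ_s = (Z_in − Z_s)/(Z_in + Z_s) = (89.6 + j151)/(190 + j151), |Γ_s| = 0.725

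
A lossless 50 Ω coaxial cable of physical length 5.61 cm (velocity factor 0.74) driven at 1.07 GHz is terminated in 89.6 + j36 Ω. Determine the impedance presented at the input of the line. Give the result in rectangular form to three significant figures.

λ = v/f = 0.74·c / 1.07 GHz = 0.207 m
βl = 2π·l/λ = 2π × 0.27 = 97.3°
tan(βl) = tan(97.3°) = -7.76
Z_in = Z_0·(Z_L + jZ_0·tanβl)/(Z_0 + jZ_L·tanβl)
     = 50·(89.6 − j352)/(329 − j695)

Z_in ≈ 23.2 − j4.53 Ω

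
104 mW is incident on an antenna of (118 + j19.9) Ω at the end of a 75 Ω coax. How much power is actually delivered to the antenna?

P_delivered ≈ 97.8 mW

|Γ| = |(43 + j19.9)/(193 + j19.9)| = 0.244
|Γ|² = 0.0596
P_refl = |Γ|²·P_inc = 6.2 mW, P_del = (1 − |Γ|²)·P_inc = 97.8 mW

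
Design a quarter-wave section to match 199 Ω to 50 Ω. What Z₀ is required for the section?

Z_qwt ≈ 99.7 Ω

Z_qwt = √(Z_0·R_L) = √(50 × 199) = √9950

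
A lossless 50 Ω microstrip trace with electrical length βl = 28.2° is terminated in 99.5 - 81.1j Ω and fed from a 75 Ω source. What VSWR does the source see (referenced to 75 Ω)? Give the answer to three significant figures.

tan(βl) = 0.536
Z_in = Z_0·(Z_L + jZ_0·tanβl)/(Z_0 + jZ_L·tanβl) = 27.6 − j44.8 Ω
Γ_s = (Z_in − Z_s)/(Z_in + Z_s) = (-47.4 − j44.8)/(103 − j44.8), |Γ_s| = 0.582
VSWR = (1 + |Γ_s|)/(1 − |Γ_s|)

VSWR ≈ 3.79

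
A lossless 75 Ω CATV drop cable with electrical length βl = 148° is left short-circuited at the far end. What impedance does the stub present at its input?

Z_in ≈ −j46.9 Ω

tan(βl) = -0.625
For a short-circuited stub, Z_in = jZ_0·tan(βl)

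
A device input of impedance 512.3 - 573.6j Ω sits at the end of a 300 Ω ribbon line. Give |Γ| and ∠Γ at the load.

Γ ≈ 0.615 ∠ -34.5°

Γ = (Z_L − Z_0)/(Z_L + Z_0) = (212.3 − j573.6)/(812.3 − j573.6)
|Γ| = 612/994 = 0.615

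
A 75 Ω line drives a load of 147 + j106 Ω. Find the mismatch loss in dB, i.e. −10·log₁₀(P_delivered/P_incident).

mismatch loss ≈ 1.37 dB

Γ = (72 + j106)/(222 + j106), |Γ| = 0.521
|Γ|² = 0.271, so P_del/P_inc = 1 − |Γ|² = 0.729
ML = −10·log₁₀(1 − |Γ|²)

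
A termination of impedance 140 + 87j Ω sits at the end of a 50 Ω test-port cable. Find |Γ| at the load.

|Γ| ≈ 0.599

Γ = (Z_L − Z_0)/(Z_L + Z_0) = (90 + j87)/(190 + j87)
|Γ| = 125/209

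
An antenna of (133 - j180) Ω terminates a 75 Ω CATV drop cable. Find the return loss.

Γ = (58 − j180)/(208 − j180), |Γ| = 0.688
RL = −20·log₁₀|Γ| = −20·log₁₀(0.688)

RL ≈ 3.25 dB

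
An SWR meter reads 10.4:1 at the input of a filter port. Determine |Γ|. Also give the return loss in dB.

|Γ| ≈ 0.825; return loss ≈ 1.68 dB

|Γ| = (S − 1)/(S + 1) = (10.4 − 1)/(10.4 + 1) = 9.4/11.4
RL = −20·log₁₀|Γ| = −20·log₁₀(0.825)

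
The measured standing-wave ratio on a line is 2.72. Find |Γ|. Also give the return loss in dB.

|Γ| ≈ 0.462; return loss ≈ 6.7 dB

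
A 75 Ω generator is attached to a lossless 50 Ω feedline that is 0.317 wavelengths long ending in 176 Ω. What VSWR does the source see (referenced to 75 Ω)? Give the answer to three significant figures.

VSWR ≈ 4.81

βl = 2π × 0.317 = 114°
tan(βl) = -2.23
Z_in = Z_0·(Z_L + jZ_0·tanβl)/(Z_0 + jZ_L·tanβl) = 16.8 + j20.3 Ω
Γ_s = (Z_in − Z_s)/(Z_in + Z_s) = (-58.2 + j20.3)/(91.8 + j20.3), |Γ_s| = 0.656
VSWR = (1 + |Γ_s|)/(1 − |Γ_s|)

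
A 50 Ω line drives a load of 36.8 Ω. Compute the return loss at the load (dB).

RL ≈ 16.4 dB

Γ = (36.8 − 50)/(36.8 + 50) = -0.152
RL = −20·log₁₀|Γ| = −20·log₁₀(0.152)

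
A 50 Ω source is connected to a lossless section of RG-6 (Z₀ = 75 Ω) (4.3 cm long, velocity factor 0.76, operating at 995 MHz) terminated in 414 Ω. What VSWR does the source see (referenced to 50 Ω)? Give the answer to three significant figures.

VSWR ≈ 4.37

λ = v/f = 0.76·c / 995 MHz = 0.229 m
βl = 2π·l/λ = 2π × 0.188 = 67.6°
tan(βl) = 2.42
Z_in = Z_0·(Z_L + jZ_0·tanβl)/(Z_0 + jZ_L·tanβl) = 15.8 − j29.8 Ω
Γ_s = (Z_in − Z_s)/(Z_in + Z_s) = (-34.2 − j29.8)/(65.8 − j29.8), |Γ_s| = 0.628
VSWR = (1 + |Γ_s|)/(1 − |Γ_s|)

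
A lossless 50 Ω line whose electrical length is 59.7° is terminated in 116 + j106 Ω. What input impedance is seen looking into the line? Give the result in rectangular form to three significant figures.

Z_in ≈ 20.1 − j42.5 Ω

tan(βl) = tan(59.7°) = 1.71
Z_in = Z_0·(Z_L + jZ_0·tanβl)/(Z_0 + jZ_L·tanβl)
     = 50·(116 + j192)/(-131 + j199)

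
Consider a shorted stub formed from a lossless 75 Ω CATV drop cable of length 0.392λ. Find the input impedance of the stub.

βl = 2π × 0.392 = 141°
tan(βl) = -0.806
For a shorted stub, Z_in = jZ_0·tan(βl)

Z_in ≈ −j60.5 Ω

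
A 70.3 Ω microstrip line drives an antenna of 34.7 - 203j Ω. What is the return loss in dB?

RL ≈ 0.898 dB

Γ = (-35.6 − j203)/(105 − j203), |Γ| = 0.902
RL = −20·log₁₀|Γ| = −20·log₁₀(0.902)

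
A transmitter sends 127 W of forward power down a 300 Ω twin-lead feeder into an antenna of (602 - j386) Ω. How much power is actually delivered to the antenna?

P_delivered ≈ 95.3 W

|Γ| = |(302 − j386)/(902 − j386)| = 0.5
|Γ|² = 0.25
P_refl = |Γ|²·P_inc = 31.7 W, P_del = (1 − |Γ|²)·P_inc = 95.3 W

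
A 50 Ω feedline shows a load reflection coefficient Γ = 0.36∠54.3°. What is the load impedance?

Z_L = Z_0·(1 + Γ)/(1 − Γ) = 50·(1.21 + j0.292)/(0.79 − j0.292)

Z_L ≈ 61.3 + j41.2 Ω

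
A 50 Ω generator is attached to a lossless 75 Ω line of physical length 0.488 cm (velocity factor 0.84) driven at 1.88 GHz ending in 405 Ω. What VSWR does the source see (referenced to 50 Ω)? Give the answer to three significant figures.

VSWR ≈ 7.87

λ = v/f = 0.84·c / 1.88 GHz = 0.134 m
βl = 2π·l/λ = 2π × 0.0364 = 13.1°
tan(βl) = 0.233
Z_in = Z_0·(Z_L + jZ_0·tanβl)/(Z_0 + jZ_L·tanβl) = 165 − j191 Ω
Γ_s = (Z_in − Z_s)/(Z_in + Z_s) = (115 − j191)/(215 − j191), |Γ_s| = 0.775
VSWR = (1 + |Γ_s|)/(1 − |Γ_s|)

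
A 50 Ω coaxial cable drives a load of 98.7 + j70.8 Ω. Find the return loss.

Γ = (48.7 + j70.8)/(148.7 + j70.8), |Γ| = 0.522
RL = −20·log₁₀|Γ| = −20·log₁₀(0.522)

RL ≈ 5.65 dB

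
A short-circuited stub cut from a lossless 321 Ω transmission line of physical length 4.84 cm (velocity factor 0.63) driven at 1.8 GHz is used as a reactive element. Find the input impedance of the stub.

Z_in ≈ −j80.4 Ω

λ = v/f = 0.63·c / 1.8 GHz = 0.105 m
βl = 2π·l/λ = 2π × 0.461 = 166°
tan(βl) = -0.25
For a short-circuited stub, Z_in = jZ_0·tan(βl)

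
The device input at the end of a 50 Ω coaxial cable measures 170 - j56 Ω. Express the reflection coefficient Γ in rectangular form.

Γ ≈ 0.573 − j0.109

Γ = (Z_L − Z_0)/(Z_L + Z_0) = (120 − j56)/(220 − j56)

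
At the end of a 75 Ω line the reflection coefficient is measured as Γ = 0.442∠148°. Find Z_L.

Z_L = Z_0·(1 + Γ)/(1 − Γ) = 75·(0.625 + j0.234)/(1.37 − j0.234)

Z_L ≈ 31 + j18.1 Ω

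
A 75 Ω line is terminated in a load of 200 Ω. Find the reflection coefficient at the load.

Γ = 0.455

Γ = (Z_L − Z_0)/(Z_L + Z_0) = (200 − 75)/(200 + 75) = 125/275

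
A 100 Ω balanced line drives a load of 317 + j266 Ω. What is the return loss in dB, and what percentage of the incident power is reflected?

RL ≈ 3.17 dB; 48.2% of incident power reflected

Γ = (217 + j266)/(417 + j266), |Γ| = 0.694
RL = −20·log₁₀(0.694) = 3.17 dB
P_refl/P_inc = |Γ|² = 0.482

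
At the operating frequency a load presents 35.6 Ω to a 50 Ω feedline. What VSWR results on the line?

Γ = (35.6 − 50)/(35.6 + 50) = -0.168
VSWR = (1 + 0.168)/(1 − 0.168)

VSWR ≈ 1.4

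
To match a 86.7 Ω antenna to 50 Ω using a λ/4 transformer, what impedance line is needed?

Z_qwt = √(Z_0·R_L) = √(50 × 86.7) = √4335

Z_qwt ≈ 65.8 Ω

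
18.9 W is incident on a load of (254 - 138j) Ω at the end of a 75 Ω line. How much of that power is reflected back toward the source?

P_reflected ≈ 7.59 W

|Γ| = |(179 − j138)/(329 − j138)| = 0.634
|Γ|² = 0.401
P_refl = |Γ|²·P_inc = 7.59 W, P_del = (1 − |Γ|²)·P_inc = 11.3 W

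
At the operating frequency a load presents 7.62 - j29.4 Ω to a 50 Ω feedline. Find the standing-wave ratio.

VSWR ≈ 8.87

Γ = (Z_L − Z_0)/(Z_L + Z_0) = (-42.38 − j29.4)/(57.62 − j29.4)
|Γ| = 51.6/64.7 = 0.797
VSWR = (1 + |Γ|)/(1 − |Γ|) = 1.8/0.203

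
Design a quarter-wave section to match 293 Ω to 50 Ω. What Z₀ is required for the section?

Z_qwt = √(Z_0·R_L) = √(50 × 293) = √14650

Z_qwt ≈ 121 Ω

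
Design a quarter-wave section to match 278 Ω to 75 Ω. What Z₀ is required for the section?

Z_qwt = √(Z_0·R_L) = √(75 × 278) = √20850

Z_qwt ≈ 144 Ω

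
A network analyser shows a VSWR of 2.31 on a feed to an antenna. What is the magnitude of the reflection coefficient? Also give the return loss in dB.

|Γ| ≈ 0.396; return loss ≈ 8.05 dB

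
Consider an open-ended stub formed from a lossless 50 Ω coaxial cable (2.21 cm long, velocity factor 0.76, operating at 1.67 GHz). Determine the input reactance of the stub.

λ = v/f = 0.76·c / 1.67 GHz = 0.137 m
βl = 2π·l/λ = 2π × 0.162 = 58.3°
tan(βl) = 1.62
For an open-ended stub, Z_in = −jZ_0·cot(βl) = −jZ_0/tan(βl)

X_in ≈ -30.9 Ω (capacitive)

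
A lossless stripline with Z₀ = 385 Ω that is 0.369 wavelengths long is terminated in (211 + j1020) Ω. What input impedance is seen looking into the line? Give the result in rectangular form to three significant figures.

Z_in ≈ 30 + j161 Ω

βl = 2π × 0.369 = 133°
tan(βl) = tan(133°) = -1.08
Z_in = Z_0·(Z_L + jZ_0·tanβl)/(Z_0 + jZ_L·tanβl)
     = 385·(211 + j605)/(1480 − j228)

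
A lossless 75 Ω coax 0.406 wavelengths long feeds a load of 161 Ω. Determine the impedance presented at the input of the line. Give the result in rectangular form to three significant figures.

βl = 2π × 0.406 = 146°
tan(βl) = tan(146°) = -0.67
Z_in = Z_0·(Z_L + jZ_0·tanβl)/(Z_0 + jZ_L·tanβl)
     = 75·(161 − j50.3)/(75 − j108)

Z_in ≈ 76 + j59.1 Ω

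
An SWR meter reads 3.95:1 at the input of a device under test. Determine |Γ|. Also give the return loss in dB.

|Γ| ≈ 0.596; return loss ≈ 4.5 dB

|Γ| = (S − 1)/(S + 1) = (3.95 − 1)/(3.95 + 1) = 2.95/4.95
RL = −20·log₁₀|Γ| = −20·log₁₀(0.596)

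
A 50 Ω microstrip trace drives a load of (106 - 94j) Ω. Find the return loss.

RL ≈ 4.43 dB

Γ = (56 − j94)/(156 − j94), |Γ| = 0.601
RL = −20·log₁₀|Γ| = −20·log₁₀(0.601)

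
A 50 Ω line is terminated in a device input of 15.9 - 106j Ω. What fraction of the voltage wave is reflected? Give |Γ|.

Γ = (Z_L − Z_0)/(Z_L + Z_0) = (-34.1 − j106)/(65.9 − j106)
|Γ| = 111/125

|Γ| ≈ 0.892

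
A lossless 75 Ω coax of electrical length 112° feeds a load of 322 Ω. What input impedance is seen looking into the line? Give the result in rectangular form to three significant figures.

Z_in ≈ 20.1 + j28.4 Ω

tan(βl) = tan(112°) = -2.48
Z_in = Z_0·(Z_L + jZ_0·tanβl)/(Z_0 + jZ_L·tanβl)
     = 75·(322 − j186)/(75 − j797)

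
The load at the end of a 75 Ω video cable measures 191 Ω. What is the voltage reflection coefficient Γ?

Γ = (Z_L − Z_0)/(Z_L + Z_0) = (191 − 75)/(191 + 75) = 116/266

Γ = 0.436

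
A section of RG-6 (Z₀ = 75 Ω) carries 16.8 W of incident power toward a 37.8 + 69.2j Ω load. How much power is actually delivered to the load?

P_delivered ≈ 10.9 W

|Γ| = |(-37.2 + j69.2)/(112.8 + j69.2)| = 0.594
|Γ|² = 0.352
P_refl = |Γ|²·P_inc = 5.92 W, P_del = (1 − |Γ|²)·P_inc = 10.9 W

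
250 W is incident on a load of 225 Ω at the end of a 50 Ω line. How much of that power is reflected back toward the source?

P_reflected ≈ 101 W

Γ = (225 − 50)/(225 + 50) = 0.636
|Γ|² = 0.405
P_refl = |Γ|²·P_inc = 101 W, P_del = (1 − |Γ|²)·P_inc = 149 W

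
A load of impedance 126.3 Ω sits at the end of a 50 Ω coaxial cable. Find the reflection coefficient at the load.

Γ = 0.433

Γ = (Z_L − Z_0)/(Z_L + Z_0) = (126.3 − 50)/(126.3 + 50) = 76.3/176.3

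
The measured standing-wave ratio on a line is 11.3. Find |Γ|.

|Γ| = (S − 1)/(S + 1) = (11.3 − 1)/(11.3 + 1) = 10.3/12.3

|Γ| ≈ 0.837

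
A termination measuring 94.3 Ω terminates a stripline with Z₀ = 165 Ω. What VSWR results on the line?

VSWR ≈ 1.75

Γ = (94.3 − 165)/(94.3 + 165) = -0.273
VSWR = (1 + 0.273)/(1 − 0.273)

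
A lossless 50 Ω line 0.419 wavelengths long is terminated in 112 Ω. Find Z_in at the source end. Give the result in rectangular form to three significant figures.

βl = 2π × 0.419 = 151°
tan(βl) = tan(151°) = -0.558
Z_in = Z_0·(Z_L + jZ_0·tanβl)/(Z_0 + jZ_L·tanβl)
     = 50·(112 − j27.9)/(50 − j62.5)

Z_in ≈ 57.3 + j43.7 Ω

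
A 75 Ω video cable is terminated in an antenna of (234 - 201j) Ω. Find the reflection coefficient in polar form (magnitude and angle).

Γ = (Z_L − Z_0)/(Z_L + Z_0) = (159 − j201)/(309 − j201)
|Γ| = 256/369 = 0.695

Γ ≈ 0.695 ∠ -18.6°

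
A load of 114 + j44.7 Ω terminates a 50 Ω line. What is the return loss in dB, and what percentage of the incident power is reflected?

RL ≈ 6.76 dB; 21.1% of incident power reflected

Γ = (64 + j44.7)/(164 + j44.7), |Γ| = 0.459
RL = −20·log₁₀(0.459) = 6.76 dB
P_refl/P_inc = |Γ|² = 0.211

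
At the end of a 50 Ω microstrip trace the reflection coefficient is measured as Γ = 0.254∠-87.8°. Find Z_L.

Z_L ≈ 44.8 − j24.3 Ω

Z_L = Z_0·(1 + Γ)/(1 − Γ) = 50·(1.01 − j0.254)/(0.99 + j0.254)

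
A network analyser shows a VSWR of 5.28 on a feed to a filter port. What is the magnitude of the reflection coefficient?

|Γ| = (S − 1)/(S + 1) = (5.28 − 1)/(5.28 + 1) = 4.28/6.28

|Γ| ≈ 0.682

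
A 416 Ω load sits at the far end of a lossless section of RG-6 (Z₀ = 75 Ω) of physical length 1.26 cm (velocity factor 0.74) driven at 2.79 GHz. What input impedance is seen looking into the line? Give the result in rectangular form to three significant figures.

Z_in ≈ 19 − j46.5 Ω

λ = v/f = 0.74·c / 2.79 GHz = 0.0796 m
βl = 2π·l/λ = 2π × 0.158 = 57°
tan(βl) = tan(57°) = 1.54
Z_in = Z_0·(Z_L + jZ_0·tanβl)/(Z_0 + jZ_L·tanβl)
     = 75·(416 + j116)/(75 + j641)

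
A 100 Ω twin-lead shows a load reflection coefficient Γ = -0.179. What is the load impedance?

Z_L ≈ 69.6 Ω

Z_L = Z_0·(1 + Γ)/(1 − Γ) = 100·(0.821)/(1.18)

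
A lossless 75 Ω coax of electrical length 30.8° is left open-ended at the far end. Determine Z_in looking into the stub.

tan(βl) = 0.596
For an open-ended stub, Z_in = −jZ_0·cot(βl) = −jZ_0/tan(βl)

Z_in ≈ −j126 Ω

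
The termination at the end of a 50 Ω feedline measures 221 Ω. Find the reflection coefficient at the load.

Γ = (Z_L − Z_0)/(Z_L + Z_0) = (221 − 50)/(221 + 50) = 171/271

Γ = 0.631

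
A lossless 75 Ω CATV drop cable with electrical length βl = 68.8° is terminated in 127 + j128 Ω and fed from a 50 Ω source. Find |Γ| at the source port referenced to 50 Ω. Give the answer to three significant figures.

|Γ| ≈ 0.581

tan(βl) = 2.58
Z_in = Z_0·(Z_L + jZ_0·tanβl)/(Z_0 + jZ_L·tanβl) = 31.7 − j53.8 Ω
Γ_s = (Z_in − Z_s)/(Z_in + Z_s) = (-18.3 − j53.8)/(81.7 − j53.8), |Γ_s| = 0.581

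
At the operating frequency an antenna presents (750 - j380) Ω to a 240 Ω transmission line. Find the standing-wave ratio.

VSWR ≈ 4

Γ = (Z_L − Z_0)/(Z_L + Z_0) = (510 − j380)/(990 − j380)
|Γ| = 636/1060 = 0.6
VSWR = (1 + |Γ|)/(1 − |Γ|) = 1.6/0.4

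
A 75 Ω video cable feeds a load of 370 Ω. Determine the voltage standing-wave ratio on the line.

VSWR ≈ 4.93

For a purely resistive load, VSWR = R_L/Z_0 or Z_0/R_L (whichever > 1) = 370/75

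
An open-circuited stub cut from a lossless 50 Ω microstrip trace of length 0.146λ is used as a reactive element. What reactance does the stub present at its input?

X_in ≈ -38.3 Ω (capacitive)

βl = 2π × 0.146 = 52.6°
tan(βl) = 1.31
For an open-circuited stub, Z_in = −jZ_0·cot(βl) = −jZ_0/tan(βl)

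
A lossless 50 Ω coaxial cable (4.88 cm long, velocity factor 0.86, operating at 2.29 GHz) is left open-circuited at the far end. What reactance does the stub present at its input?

λ = v/f = 0.86·c / 2.29 GHz = 0.113 m
βl = 2π·l/λ = 2π × 0.433 = 156°
tan(βl) = -0.447
For an open-circuited stub, Z_in = −jZ_0·cot(βl) = −jZ_0/tan(βl)

X_in ≈ 112 Ω (inductive)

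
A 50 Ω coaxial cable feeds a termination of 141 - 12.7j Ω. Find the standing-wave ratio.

Γ = (Z_L − Z_0)/(Z_L + Z_0) = (91 − j12.7)/(191 − j12.7)
|Γ| = 91.9/191 = 0.48
VSWR = (1 + |Γ|)/(1 − |Γ|) = 1.48/0.52

VSWR ≈ 2.85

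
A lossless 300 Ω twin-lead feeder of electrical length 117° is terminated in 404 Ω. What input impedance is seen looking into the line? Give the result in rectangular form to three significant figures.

tan(βl) = tan(117°) = -1.96
Z_in = Z_0·(Z_L + jZ_0·tanβl)/(Z_0 + jZ_L·tanβl)
     = 300·(404 − j589)/(300 − j793)

Z_in ≈ 245 + j60 Ω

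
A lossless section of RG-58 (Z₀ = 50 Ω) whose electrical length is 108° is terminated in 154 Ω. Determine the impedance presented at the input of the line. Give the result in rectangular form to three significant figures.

Z_in ≈ 17.8 + j14.4 Ω

tan(βl) = tan(108°) = -3.08
Z_in = Z_0·(Z_L + jZ_0·tanβl)/(Z_0 + jZ_L·tanβl)
     = 50·(154 − j154)/(50 − j474)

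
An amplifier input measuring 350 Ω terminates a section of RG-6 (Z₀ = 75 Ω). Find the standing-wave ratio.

For a purely resistive load, VSWR = R_L/Z_0 or Z_0/R_L (whichever > 1) = 350/75

VSWR ≈ 4.67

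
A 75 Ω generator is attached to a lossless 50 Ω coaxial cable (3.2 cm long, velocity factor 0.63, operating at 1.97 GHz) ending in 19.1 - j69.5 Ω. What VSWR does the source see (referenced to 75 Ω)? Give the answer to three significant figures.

VSWR ≈ 6.53

λ = v/f = 0.63·c / 1.97 GHz = 0.0959 m
βl = 2π·l/λ = 2π × 0.334 = 120°
tan(βl) = -1.73
Z_in = Z_0·(Z_L + jZ_0·tanβl)/(Z_0 + jZ_L·tanβl) = 31.7 + j96.3 Ω
Γ_s = (Z_in − Z_s)/(Z_in + Z_s) = (-43.3 + j96.3)/(107 + j96.3), |Γ_s| = 0.734
VSWR = (1 + |Γ_s|)/(1 − |Γ_s|)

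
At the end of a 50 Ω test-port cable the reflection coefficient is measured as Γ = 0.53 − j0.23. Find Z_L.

Z_L ≈ 122 − j84 Ω

Z_L = Z_0·(1 + Γ)/(1 − Γ) = 50·(1.53 − j0.23)/(0.47 + j0.23)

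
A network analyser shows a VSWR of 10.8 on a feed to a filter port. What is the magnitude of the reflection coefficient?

|Γ| ≈ 0.831

|Γ| = (S − 1)/(S + 1) = (10.8 − 1)/(10.8 + 1) = 9.8/11.8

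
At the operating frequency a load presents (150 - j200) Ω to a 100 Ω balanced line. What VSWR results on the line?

Γ = (Z_L − Z_0)/(Z_L + Z_0) = (50 − j200)/(250 − j200)
|Γ| = 206/320 = 0.644
VSWR = (1 + |Γ|)/(1 − |Γ|) = 1.64/0.356

VSWR ≈ 4.62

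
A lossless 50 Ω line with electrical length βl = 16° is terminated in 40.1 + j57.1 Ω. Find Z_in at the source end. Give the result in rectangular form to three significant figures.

tan(βl) = tan(16°) = 0.287
Z_in = Z_0·(Z_L + jZ_0·tanβl)/(Z_0 + jZ_L·tanβl)
     = 50·(40.1 + j71.4)/(33.6 + j11.5)

Z_in ≈ 85.9 + j76.8 Ω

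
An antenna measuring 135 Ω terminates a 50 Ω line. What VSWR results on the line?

Γ = (135 − 50)/(135 + 50) = 0.459
VSWR = (1 + 0.459)/(1 − 0.459)

VSWR ≈ 2.7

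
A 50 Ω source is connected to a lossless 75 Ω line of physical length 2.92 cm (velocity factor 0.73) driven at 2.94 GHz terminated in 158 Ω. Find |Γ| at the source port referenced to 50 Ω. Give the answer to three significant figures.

|Γ| ≈ 0.436

λ = v/f = 0.73·c / 2.94 GHz = 0.0745 m
βl = 2π·l/λ = 2π × 0.392 = 141°
tan(βl) = -0.806
Z_in = Z_0·(Z_L + jZ_0·tanβl)/(Z_0 + jZ_L·tanβl) = 67.1 + j53.5 Ω
Γ_s = (Z_in − Z_s)/(Z_in + Z_s) = (17.1 + j53.5)/(117 + j53.5), |Γ_s| = 0.436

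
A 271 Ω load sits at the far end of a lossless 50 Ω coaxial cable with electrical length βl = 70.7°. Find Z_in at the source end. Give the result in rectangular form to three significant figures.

Z_in ≈ 10.3 − j16.8 Ω

tan(βl) = tan(70.7°) = 2.86
Z_in = Z_0·(Z_L + jZ_0·tanβl)/(Z_0 + jZ_L·tanβl)
     = 50·(271 + j143)/(50 + j774)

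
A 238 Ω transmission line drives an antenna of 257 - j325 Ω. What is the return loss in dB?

Γ = (19 − j325)/(495 − j325), |Γ| = 0.55
RL = −20·log₁₀|Γ| = −20·log₁₀(0.55)

RL ≈ 5.2 dB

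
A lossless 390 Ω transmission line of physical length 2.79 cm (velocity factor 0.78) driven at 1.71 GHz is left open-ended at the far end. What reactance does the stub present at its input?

λ = v/f = 0.78·c / 1.71 GHz = 0.137 m
βl = 2π·l/λ = 2π × 0.204 = 73.4°
tan(βl) = 3.35
For an open-ended stub, Z_in = −jZ_0·cot(βl) = −jZ_0/tan(βl)

X_in ≈ -116 Ω (capacitive)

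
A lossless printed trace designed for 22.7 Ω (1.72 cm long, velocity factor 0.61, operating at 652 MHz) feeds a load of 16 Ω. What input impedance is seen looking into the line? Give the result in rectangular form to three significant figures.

λ = v/f = 0.61·c / 652 MHz = 0.281 m
βl = 2π·l/λ = 2π × 0.0613 = 22.1°
tan(βl) = tan(22.1°) = 0.405
Z_in = Z_0·(Z_L + jZ_0·tanβl)/(Z_0 + jZ_L·tanβl)
     = 22.7·(16 + j9.2)/(22.7 + j6.48)

Z_in ≈ 17.2 + j4.28 Ω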